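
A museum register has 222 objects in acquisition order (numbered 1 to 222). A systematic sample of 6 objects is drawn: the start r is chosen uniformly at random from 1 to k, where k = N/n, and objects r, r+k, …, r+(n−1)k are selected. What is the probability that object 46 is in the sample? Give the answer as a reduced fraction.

1/37

k = 222/6 = 37.
Object 46 is selected iff r ≡ 46 (mod 37); exactly one such r in {1,…,37}.
Inclusion probability = 1/37.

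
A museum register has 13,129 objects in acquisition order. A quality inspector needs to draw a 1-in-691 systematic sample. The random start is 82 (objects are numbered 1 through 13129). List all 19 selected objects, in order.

82, 773, 1464, 2155, 2846, 3537, 4228, 4919, 5610, 6301, 6992, 7683, 8374, 9065, 9756, 10447, 11138, 11829, 12520

object 1: 82
object 2: 82 + 691 = 773
object 3: 773 + 691 = 1464
object 4: 1464 + 691 = 2155
object 5: 2155 + 691 = 2846
object 6: 2846 + 691 = 3537
object 7: 3537 + 691 = 4228
object 8: 4228 + 691 = 4919
object 9: 4919 + 691 = 5610
object 10: 5610 + 691 = 6301
object 11: 6301 + 691 = 6992
object 12: 6992 + 691 = 7683
object 13: 7683 + 691 = 8374
object 14: 8374 + 691 = 9065
object 15: 9065 + 691 = 9756
object 16: 9756 + 691 = 10447
object 17: 10447 + 691 = 11138
object 18: 11138 + 691 = 11829
object 19: 11829 + 691 = 12520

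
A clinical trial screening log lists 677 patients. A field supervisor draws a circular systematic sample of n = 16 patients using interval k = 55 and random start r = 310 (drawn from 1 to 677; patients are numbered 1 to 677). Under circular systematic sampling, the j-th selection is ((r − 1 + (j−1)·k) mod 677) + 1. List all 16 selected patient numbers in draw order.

Selection 1: 310
Selection 2: 310 + 55 = 365
Selection 3: 365 + 55 = 420
Selection 4: 420 + 55 = 475
Selection 5: 475 + 55 = 530
Selection 6: 530 + 55 = 585
Selection 7: 585 + 55 = 640
Selection 8: 640 + 55 = 695 → 695 − 677 = 18
Selection 9: 18 + 55 = 73
Selection 10: 73 + 55 = 128
Selection 11: 128 + 55 = 183
Selection 12: 183 + 55 = 238
Selection 13: 238 + 55 = 293
Selection 14: 293 + 55 = 348
Selection 15: 348 + 55 = 403
Selection 16: 403 + 55 = 458

310, 365, 420, 475, 530, 585, 640, 18, 73, 128, 183, 238, 293, 348, 403, 458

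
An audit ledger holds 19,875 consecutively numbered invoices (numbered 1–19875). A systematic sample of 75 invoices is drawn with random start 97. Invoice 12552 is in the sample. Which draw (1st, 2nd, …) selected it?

k = 19875/75 = 265
position = (12552 − 97)/265 + 1 = 12455/265 + 1 = 47 + 1 = 48

48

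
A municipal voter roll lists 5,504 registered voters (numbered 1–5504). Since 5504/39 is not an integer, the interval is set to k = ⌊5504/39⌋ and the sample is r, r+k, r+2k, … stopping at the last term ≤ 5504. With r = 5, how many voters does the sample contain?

k = ⌊5504/39⌋ = 141
Achieved size = ⌊(5504 − 5)/141⌋ + 1 = ⌊5499/141⌋ + 1 = 39 + 1 = 40
(last selection: 5 + 39×141 = 5504 ≤ 5504; next would be 5645 > 5504)

40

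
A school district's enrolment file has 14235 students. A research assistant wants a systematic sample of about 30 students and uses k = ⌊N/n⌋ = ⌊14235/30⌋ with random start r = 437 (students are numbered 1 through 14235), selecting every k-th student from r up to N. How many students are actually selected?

30

k = ⌊14235/30⌋ = 474
Achieved size = ⌊(14235 − 437)/474⌋ + 1 = ⌊13798/474⌋ + 1 = 29 + 1 = 30
(last selection: 437 + 29×474 = 14183 ≤ 14235; next would be 14657 > 14235)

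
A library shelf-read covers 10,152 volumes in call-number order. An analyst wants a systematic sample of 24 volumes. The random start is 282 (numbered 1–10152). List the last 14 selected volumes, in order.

k = N/n = 10152/24 = 423
11th selection = 282 + 10×423 = 4512
12th: 4512 + 423 = 4935
13th: 4935 + 423 = 5358
14th: 5358 + 423 = 5781
15th: 5781 + 423 = 6204
16th: 6204 + 423 = 6627
17th: 6627 + 423 = 7050
18th: 7050 + 423 = 7473
19th: 7473 + 423 = 7896
20th: 7896 + 423 = 8319
21st: 8319 + 423 = 8742
22nd: 8742 + 423 = 9165
23rd: 9165 + 423 = 9588
24th: 9588 + 423 = 10011

4512, 4935, 5358, 5781, 6204, 6627, 7050, 7473, 7896, 8319, 8742, 9165, 9588, 10011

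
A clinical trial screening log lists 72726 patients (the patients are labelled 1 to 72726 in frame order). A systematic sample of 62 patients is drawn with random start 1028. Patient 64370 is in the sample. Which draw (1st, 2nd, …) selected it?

k = 72726/62 = 1173
position = (64370 − 1028)/1173 + 1 = 63342/1173 + 1 = 54 + 1 = 55

55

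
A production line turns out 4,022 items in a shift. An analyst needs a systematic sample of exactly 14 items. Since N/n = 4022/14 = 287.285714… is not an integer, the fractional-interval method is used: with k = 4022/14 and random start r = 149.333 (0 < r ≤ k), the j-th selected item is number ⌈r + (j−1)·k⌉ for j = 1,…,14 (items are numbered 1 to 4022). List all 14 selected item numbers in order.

150, 437, 724, 1012, 1299, 1586, 1874, 2161, 2448, 2735, 3023, 3310, 3597, 3885

j=1: r + 0k = 149.333 → ⌈·⌉ = 150
j=2: r + 1k = 436.618714… → ⌈·⌉ = 437
j=3: r + 2k = 723.904428… → ⌈·⌉ = 724
j=4: r + 3k = 1011.190142… → ⌈·⌉ = 1012
j=5: r + 4k = 1298.475857… → ⌈·⌉ = 1299
j=6: r + 5k = 1585.761571… → ⌈·⌉ = 1586
j=7: r + 6k = 1873.047285… → ⌈·⌉ = 1874
j=8: r + 7k = 2160.333 → ⌈·⌉ = 2161
j=9: r + 8k = 2447.618714… → ⌈·⌉ = 2448
j=10: r + 9k = 2734.904428… → ⌈·⌉ = 2735
j=11: r + 10k = 3022.190142… → ⌈·⌉ = 3023
j=12: r + 11k = 3309.475857… → ⌈·⌉ = 3310
j=13: r + 12k = 3596.761571… → ⌈·⌉ = 3597
j=14: r + 13k = 3884.047285… → ⌈·⌉ = 3885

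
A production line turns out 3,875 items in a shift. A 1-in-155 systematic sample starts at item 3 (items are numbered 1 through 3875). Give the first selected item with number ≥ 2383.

k = 155
Steps past start: ⌈(2383 − 3)/155⌉ = ⌈2380/155⌉ = 16
Selected item: 3 + 16×155 = 2483

2483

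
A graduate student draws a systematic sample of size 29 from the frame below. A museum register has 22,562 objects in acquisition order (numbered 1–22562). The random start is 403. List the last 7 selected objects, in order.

17519, 18297, 19075, 19853, 20631, 21409, 22187

k = N/n = 22562/29 = 778
23rd selection = 403 + 22×778 = 17519
24th: 17519 + 778 = 18297
25th: 18297 + 778 = 19075
26th: 19075 + 778 = 19853
27th: 19853 + 778 = 20631
28th: 20631 + 778 = 21409
29th: 21409 + 778 = 22187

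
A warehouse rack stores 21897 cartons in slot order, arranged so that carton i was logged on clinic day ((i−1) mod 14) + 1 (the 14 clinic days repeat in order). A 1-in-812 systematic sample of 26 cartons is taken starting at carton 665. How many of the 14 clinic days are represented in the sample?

1

Consecutive selections differ by k = 812, so their clinic day numbers differ by 812 mod 14 = 0.
gcd(812, 14) = 14, so the sample visits 14/14 = 1 distinct residues mod 14.
Start 665 is clinic day 7; the clinic days hit are 7.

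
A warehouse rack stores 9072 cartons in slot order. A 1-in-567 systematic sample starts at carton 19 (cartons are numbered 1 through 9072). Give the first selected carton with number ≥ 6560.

6823

k = 567
Steps past start: ⌈(6560 − 19)/567⌉ = ⌈6541/567⌉ = 12
Selected carton: 19 + 12×567 = 6823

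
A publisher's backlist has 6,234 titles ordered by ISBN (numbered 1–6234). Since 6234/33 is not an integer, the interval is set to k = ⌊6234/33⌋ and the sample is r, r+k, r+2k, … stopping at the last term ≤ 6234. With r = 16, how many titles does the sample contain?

34

k = ⌊6234/33⌋ = 188
Achieved size = ⌊(6234 − 16)/188⌋ + 1 = ⌊6218/188⌋ + 1 = 33 + 1 = 34
(last selection: 16 + 33×188 = 6220 ≤ 6234; next would be 6408 > 6234)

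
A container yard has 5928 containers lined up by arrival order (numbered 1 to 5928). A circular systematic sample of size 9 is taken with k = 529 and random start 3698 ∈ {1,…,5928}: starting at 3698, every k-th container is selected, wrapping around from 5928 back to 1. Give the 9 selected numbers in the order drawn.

Selection 1: 3698
Selection 2: 3698 + 529 = 4227
Selection 3: 4227 + 529 = 4756
Selection 4: 4756 + 529 = 5285
Selection 5: 5285 + 529 = 5814
Selection 6: 5814 + 529 = 6343 → 6343 − 5928 = 415
Selection 7: 415 + 529 = 944
Selection 8: 944 + 529 = 1473
Selection 9: 1473 + 529 = 2002

3698, 4227, 4756, 5285, 5814, 415, 944, 1473, 2002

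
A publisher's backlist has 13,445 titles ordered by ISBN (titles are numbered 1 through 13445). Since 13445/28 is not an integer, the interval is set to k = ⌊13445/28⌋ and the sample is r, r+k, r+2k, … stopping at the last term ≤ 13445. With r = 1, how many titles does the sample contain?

k = ⌊13445/28⌋ = 480
Achieved size = ⌊(13445 − 1)/480⌋ + 1 = ⌊13444/480⌋ + 1 = 28 + 1 = 29
(last selection: 1 + 28×480 = 13441 ≤ 13445; next would be 13921 > 13445)

29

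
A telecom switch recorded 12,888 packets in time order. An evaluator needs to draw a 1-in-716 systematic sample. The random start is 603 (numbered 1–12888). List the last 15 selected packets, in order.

4th selection = 603 + 3×716 = 2751
5th: 2751 + 716 = 3467
6th: 3467 + 716 = 4183
7th: 4183 + 716 = 4899
8th: 4899 + 716 = 5615
9th: 5615 + 716 = 6331
10th: 6331 + 716 = 7047
11th: 7047 + 716 = 7763
12th: 7763 + 716 = 8479
13th: 8479 + 716 = 9195
14th: 9195 + 716 = 9911
15th: 9911 + 716 = 10627
16th: 10627 + 716 = 11343
17th: 11343 + 716 = 12059
18th: 12059 + 716 = 12775

2751, 3467, 4183, 4899, 5615, 6331, 7047, 7763, 8479, 9195, 9911, 10627, 11343, 12059, 12775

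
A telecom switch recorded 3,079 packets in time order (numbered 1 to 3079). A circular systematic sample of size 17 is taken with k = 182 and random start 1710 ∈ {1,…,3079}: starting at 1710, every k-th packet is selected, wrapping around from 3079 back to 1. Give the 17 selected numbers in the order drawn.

1710, 1892, 2074, 2256, 2438, 2620, 2802, 2984, 87, 269, 451, 633, 815, 997, 1179, 1361, 1543

Selection 1: 1710
Selection 2: 1710 + 182 = 1892
Selection 3: 1892 + 182 = 2074
Selection 4: 2074 + 182 = 2256
Selection 5: 2256 + 182 = 2438
Selection 6: 2438 + 182 = 2620
Selection 7: 2620 + 182 = 2802
Selection 8: 2802 + 182 = 2984
Selection 9: 2984 + 182 = 3166 → 3166 − 3079 = 87
Selection 10: 87 + 182 = 269
Selection 11: 269 + 182 = 451
Selection 12: 451 + 182 = 633
Selection 13: 633 + 182 = 815
Selection 14: 815 + 182 = 997
Selection 15: 997 + 182 = 1179
Selection 16: 1179 + 182 = 1361
Selection 17: 1361 + 182 = 1543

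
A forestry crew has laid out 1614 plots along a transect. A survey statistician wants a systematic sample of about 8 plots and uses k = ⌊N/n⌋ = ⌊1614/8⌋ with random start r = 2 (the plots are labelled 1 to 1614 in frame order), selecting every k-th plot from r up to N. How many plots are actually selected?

9

k = ⌊1614/8⌋ = 201
Achieved size = ⌊(1614 − 2)/201⌋ + 1 = ⌊1612/201⌋ + 1 = 8 + 1 = 9
(last selection: 2 + 8×201 = 1610 ≤ 1614; next would be 1811 > 1614)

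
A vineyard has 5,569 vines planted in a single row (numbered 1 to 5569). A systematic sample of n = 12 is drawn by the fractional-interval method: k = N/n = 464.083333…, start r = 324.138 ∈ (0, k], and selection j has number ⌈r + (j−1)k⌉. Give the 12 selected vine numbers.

j=1: r + 0k = 324.138 → ⌈·⌉ = 325
j=2: r + 1k = 788.221333… → ⌈·⌉ = 789
j=3: r + 2k = 1252.304666… → ⌈·⌉ = 1253
j=4: r + 3k = 1716.388 → ⌈·⌉ = 1717
j=5: r + 4k = 2180.471333… → ⌈·⌉ = 2181
j=6: r + 5k = 2644.554666… → ⌈·⌉ = 2645
j=7: r + 6k = 3108.638 → ⌈·⌉ = 3109
j=8: r + 7k = 3572.721333… → ⌈·⌉ = 3573
j=9: r + 8k = 4036.804666… → ⌈·⌉ = 4037
j=10: r + 9k = 4500.888 → ⌈·⌉ = 4501
j=11: r + 10k = 4964.971333… → ⌈·⌉ = 4965
j=12: r + 11k = 5429.054666… → ⌈·⌉ = 5430

325, 789, 1253, 1717, 2181, 2645, 3109, 3573, 4037, 4501, 4965, 5430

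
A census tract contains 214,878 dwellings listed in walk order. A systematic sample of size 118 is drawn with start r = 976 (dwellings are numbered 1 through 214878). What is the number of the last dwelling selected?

k = 214878/118 = 1821
118th selection = r + (118−1)·k = 976 + 117×1821 = 976 + 213057 = 214033

214033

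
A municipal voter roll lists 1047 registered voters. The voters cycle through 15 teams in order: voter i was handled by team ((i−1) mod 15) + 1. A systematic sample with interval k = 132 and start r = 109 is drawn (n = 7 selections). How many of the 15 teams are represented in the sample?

5

Consecutive selections differ by k = 132, so their team numbers differ by 132 mod 15 = 12.
gcd(132, 15) = 3, so the sample visits 15/3 = 5 distinct residues mod 15.
Start 109 is team 4; the teams hit are 1, 4, 7, 10, 13.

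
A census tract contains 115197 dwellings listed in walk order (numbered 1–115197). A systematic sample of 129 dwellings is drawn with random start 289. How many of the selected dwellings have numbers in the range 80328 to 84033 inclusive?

4

k = 115197/129 = 893
First selection ≥ 80328: 289 + ⌈(80328−289)/893⌉·893 = 289 + 90×893 = 80659
Last selection ≤ 84033: 289 + ⌊(84033−289)/893⌋·893 = 289 + 93×893 = 83338
Count = 93 − 90 + 1 = 4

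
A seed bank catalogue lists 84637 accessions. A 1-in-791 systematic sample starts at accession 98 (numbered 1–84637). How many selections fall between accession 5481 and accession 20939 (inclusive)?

20

k = 791
First selection ≥ 5481: 98 + ⌈(5481−98)/791⌉·791 = 98 + 7×791 = 5635
Last selection ≤ 20939: 98 + ⌊(20939−98)/791⌋·791 = 98 + 26×791 = 20664
Count = 26 − 7 + 1 = 20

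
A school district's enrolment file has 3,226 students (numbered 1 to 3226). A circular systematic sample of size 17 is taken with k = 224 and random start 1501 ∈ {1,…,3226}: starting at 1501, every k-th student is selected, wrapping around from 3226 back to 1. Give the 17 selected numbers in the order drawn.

1501, 1725, 1949, 2173, 2397, 2621, 2845, 3069, 67, 291, 515, 739, 963, 1187, 1411, 1635, 1859

Selection 1: 1501
Selection 2: 1501 + 224 = 1725
Selection 3: 1725 + 224 = 1949
Selection 4: 1949 + 224 = 2173
Selection 5: 2173 + 224 = 2397
Selection 6: 2397 + 224 = 2621
Selection 7: 2621 + 224 = 2845
Selection 8: 2845 + 224 = 3069
Selection 9: 3069 + 224 = 3293 → 3293 − 3226 = 67
Selection 10: 67 + 224 = 291
Selection 11: 291 + 224 = 515
Selection 12: 515 + 224 = 739
Selection 13: 739 + 224 = 963
Selection 14: 963 + 224 = 1187
Selection 15: 1187 + 224 = 1411
Selection 16: 1411 + 224 = 1635
Selection 17: 1635 + 224 = 1859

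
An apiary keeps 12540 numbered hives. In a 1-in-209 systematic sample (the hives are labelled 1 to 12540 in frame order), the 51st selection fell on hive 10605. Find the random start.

k = 209
r = 10605 − (51−1)×209 = 10605 − 10450 = 155

155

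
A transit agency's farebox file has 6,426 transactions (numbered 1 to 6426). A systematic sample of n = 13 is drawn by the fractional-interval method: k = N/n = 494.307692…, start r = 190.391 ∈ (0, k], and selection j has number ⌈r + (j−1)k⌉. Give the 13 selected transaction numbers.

j=1: r + 0k = 190.391 → ⌈·⌉ = 191
j=2: r + 1k = 684.698692… → ⌈·⌉ = 685
j=3: r + 2k = 1179.006384… → ⌈·⌉ = 1180
j=4: r + 3k = 1673.314076… → ⌈·⌉ = 1674
j=5: r + 4k = 2167.621769… → ⌈·⌉ = 2168
j=6: r + 5k = 2661.929461… → ⌈·⌉ = 2662
j=7: r + 6k = 3156.237153… → ⌈·⌉ = 3157
j=8: r + 7k = 3650.544846… → ⌈·⌉ = 3651
j=9: r + 8k = 4144.852538… → ⌈·⌉ = 4145
j=10: r + 9k = 4639.160230… → ⌈·⌉ = 4640
j=11: r + 10k = 5133.467923… → ⌈·⌉ = 5134
j=12: r + 11k = 5627.775615… → ⌈·⌉ = 5628
j=13: r + 12k = 6122.083307… → ⌈·⌉ = 6123

191, 685, 1180, 1674, 2168, 2662, 3157, 3651, 4145, 4640, 5134, 5628, 6123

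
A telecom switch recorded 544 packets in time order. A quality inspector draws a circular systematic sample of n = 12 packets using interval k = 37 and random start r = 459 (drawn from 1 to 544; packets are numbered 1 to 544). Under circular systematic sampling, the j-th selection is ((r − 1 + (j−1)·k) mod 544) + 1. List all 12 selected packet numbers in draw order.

Selection 1: 459
Selection 2: 459 + 37 = 496
Selection 3: 496 + 37 = 533
Selection 4: 533 + 37 = 570 → 570 − 544 = 26
Selection 5: 26 + 37 = 63
Selection 6: 63 + 37 = 100
Selection 7: 100 + 37 = 137
Selection 8: 137 + 37 = 174
Selection 9: 174 + 37 = 211
Selection 10: 211 + 37 = 248
Selection 11: 248 + 37 = 285
Selection 12: 285 + 37 = 322

459, 496, 533, 26, 63, 100, 137, 174, 211, 248, 285, 322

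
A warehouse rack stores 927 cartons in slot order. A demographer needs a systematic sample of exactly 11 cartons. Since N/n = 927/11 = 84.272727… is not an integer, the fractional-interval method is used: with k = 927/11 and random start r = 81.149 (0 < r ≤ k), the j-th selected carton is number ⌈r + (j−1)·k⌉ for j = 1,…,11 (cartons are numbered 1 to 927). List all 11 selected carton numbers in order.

j=1: r + 0k = 81.149 → ⌈·⌉ = 82
j=2: r + 1k = 165.421727… → ⌈·⌉ = 166
j=3: r + 2k = 249.694454… → ⌈·⌉ = 250
j=4: r + 3k = 333.967181… → ⌈·⌉ = 334
j=5: r + 4k = 418.239909… → ⌈·⌉ = 419
j=6: r + 5k = 502.512636… → ⌈·⌉ = 503
j=7: r + 6k = 586.785363… → ⌈·⌉ = 587
j=8: r + 7k = 671.058090… → ⌈·⌉ = 672
j=9: r + 8k = 755.330818… → ⌈·⌉ = 756
j=10: r + 9k = 839.603545… → ⌈·⌉ = 840
j=11: r + 10k = 923.876272… → ⌈·⌉ = 924

82, 166, 250, 334, 419, 503, 587, 672, 756, 840, 924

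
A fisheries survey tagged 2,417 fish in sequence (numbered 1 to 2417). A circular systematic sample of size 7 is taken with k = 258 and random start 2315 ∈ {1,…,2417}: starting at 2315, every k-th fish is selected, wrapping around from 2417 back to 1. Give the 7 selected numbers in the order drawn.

Selection 1: 2315
Selection 2: 2315 + 258 = 2573 → 2573 − 2417 = 156
Selection 3: 156 + 258 = 414
Selection 4: 414 + 258 = 672
Selection 5: 672 + 258 = 930
Selection 6: 930 + 258 = 1188
Selection 7: 1188 + 258 = 1446

2315, 156, 414, 672, 930, 1188, 1446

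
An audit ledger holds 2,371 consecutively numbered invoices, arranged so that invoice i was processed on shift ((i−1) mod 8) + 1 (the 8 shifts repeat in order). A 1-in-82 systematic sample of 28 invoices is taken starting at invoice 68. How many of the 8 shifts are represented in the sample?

Consecutive selections differ by k = 82, so their shift numbers differ by 82 mod 8 = 2.
gcd(82, 8) = 2, so the sample visits 8/2 = 4 distinct residues mod 8.
Start 68 is shift 4; the shifts hit are 2, 4, 6, 8.

4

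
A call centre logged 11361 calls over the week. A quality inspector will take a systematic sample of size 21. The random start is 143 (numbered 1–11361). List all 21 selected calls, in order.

143, 684, 1225, 1766, 2307, 2848, 3389, 3930, 4471, 5012, 5553, 6094, 6635, 7176, 7717, 8258, 8799, 9340, 9881, 10422, 10963

k = N/n = 11361/21 = 541
call 1: 143
call 2: 143 + 541 = 684
call 3: 684 + 541 = 1225
call 4: 1225 + 541 = 1766
call 5: 1766 + 541 = 2307
call 6: 2307 + 541 = 2848
call 7: 2848 + 541 = 3389
call 8: 3389 + 541 = 3930
call 9: 3930 + 541 = 4471
call 10: 4471 + 541 = 5012
call 11: 5012 + 541 = 5553
call 12: 5553 + 541 = 6094
call 13: 6094 + 541 = 6635
call 14: 6635 + 541 = 7176
call 15: 7176 + 541 = 7717
call 16: 7717 + 541 = 8258
call 17: 8258 + 541 = 8799
call 18: 8799 + 541 = 9340
call 19: 9340 + 541 = 9881
call 20: 9881 + 541 = 10422
call 21: 10422 + 541 = 10963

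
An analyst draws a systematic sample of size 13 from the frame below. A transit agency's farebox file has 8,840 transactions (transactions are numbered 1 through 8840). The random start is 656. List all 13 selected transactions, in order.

656, 1336, 2016, 2696, 3376, 4056, 4736, 5416, 6096, 6776, 7456, 8136, 8816

k = N/n = 8840/13 = 680
transaction 1: 656
transaction 2: 656 + 680 = 1336
transaction 3: 1336 + 680 = 2016
transaction 4: 2016 + 680 = 2696
transaction 5: 2696 + 680 = 3376
transaction 6: 3376 + 680 = 4056
transaction 7: 4056 + 680 = 4736
transaction 8: 4736 + 680 = 5416
transaction 9: 5416 + 680 = 6096
transaction 10: 6096 + 680 = 6776
transaction 11: 6776 + 680 = 7456
transaction 12: 7456 + 680 = 8136
transaction 13: 8136 + 680 = 8816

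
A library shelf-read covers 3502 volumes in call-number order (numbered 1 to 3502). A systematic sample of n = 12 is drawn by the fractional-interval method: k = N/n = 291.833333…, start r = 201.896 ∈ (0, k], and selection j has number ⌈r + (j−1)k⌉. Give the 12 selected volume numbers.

j=1: r + 0k = 201.896 → ⌈·⌉ = 202
j=2: r + 1k = 493.729333… → ⌈·⌉ = 494
j=3: r + 2k = 785.562666… → ⌈·⌉ = 786
j=4: r + 3k = 1077.396 → ⌈·⌉ = 1078
j=5: r + 4k = 1369.229333… → ⌈·⌉ = 1370
j=6: r + 5k = 1661.062666… → ⌈·⌉ = 1662
j=7: r + 6k = 1952.896 → ⌈·⌉ = 1953
j=8: r + 7k = 2244.729333… → ⌈·⌉ = 2245
j=9: r + 8k = 2536.562666… → ⌈·⌉ = 2537
j=10: r + 9k = 2828.396 → ⌈·⌉ = 2829
j=11: r + 10k = 3120.229333… → ⌈·⌉ = 3121
j=12: r + 11k = 3412.062666… → ⌈·⌉ = 3413

202, 494, 786, 1078, 1370, 1662, 1953, 2245, 2537, 2829, 3121, 3413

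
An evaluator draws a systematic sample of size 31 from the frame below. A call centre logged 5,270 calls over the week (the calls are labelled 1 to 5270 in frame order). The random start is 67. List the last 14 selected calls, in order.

k = N/n = 5270/31 = 170
18th selection = 67 + 17×170 = 2957
19th: 2957 + 170 = 3127
20th: 3127 + 170 = 3297
21st: 3297 + 170 = 3467
22nd: 3467 + 170 = 3637
23rd: 3637 + 170 = 3807
24th: 3807 + 170 = 3977
25th: 3977 + 170 = 4147
26th: 4147 + 170 = 4317
27th: 4317 + 170 = 4487
28th: 4487 + 170 = 4657
29th: 4657 + 170 = 4827
30th: 4827 + 170 = 4997
31st: 4997 + 170 = 5167

2957, 3127, 3297, 3467, 3637, 3807, 3977, 4147, 4317, 4487, 4657, 4827, 4997, 5167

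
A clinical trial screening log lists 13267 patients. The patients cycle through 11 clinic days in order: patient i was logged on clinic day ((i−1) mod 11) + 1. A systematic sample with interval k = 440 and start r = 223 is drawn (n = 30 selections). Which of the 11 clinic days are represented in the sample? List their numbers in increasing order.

Consecutive selections differ by k = 440, so their clinic day numbers differ by 440 mod 11 = 0.
gcd(440, 11) = 11, so the sample visits 11/11 = 1 distinct residues mod 11.
Start 223 is clinic day 3; the clinic days hit are 3.

3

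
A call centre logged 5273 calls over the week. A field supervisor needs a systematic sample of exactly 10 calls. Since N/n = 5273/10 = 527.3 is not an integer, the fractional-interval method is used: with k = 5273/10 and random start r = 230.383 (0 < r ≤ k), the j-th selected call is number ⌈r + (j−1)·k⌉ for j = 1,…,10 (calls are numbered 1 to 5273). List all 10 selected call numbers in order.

j=1: r + 0k = 230.383 → ⌈·⌉ = 231
j=2: r + 1k = 757.683 → ⌈·⌉ = 758
j=3: r + 2k = 1284.983 → ⌈·⌉ = 1285
j=4: r + 3k = 1812.283 → ⌈·⌉ = 1813
j=5: r + 4k = 2339.583 → ⌈·⌉ = 2340
j=6: r + 5k = 2866.883 → ⌈·⌉ = 2867
j=7: r + 6k = 3394.183 → ⌈·⌉ = 3395
j=8: r + 7k = 3921.483 → ⌈·⌉ = 3922
j=9: r + 8k = 4448.783 → ⌈·⌉ = 4449
j=10: r + 9k = 4976.083 → ⌈·⌉ = 4977

231, 758, 1285, 1813, 2340, 2867, 3395, 3922, 4449, 4977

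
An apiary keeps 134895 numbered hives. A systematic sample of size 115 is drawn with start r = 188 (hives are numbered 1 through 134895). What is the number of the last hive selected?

k = 134895/115 = 1173
115th selection = r + (115−1)·k = 188 + 114×1173 = 188 + 133722 = 133910

133910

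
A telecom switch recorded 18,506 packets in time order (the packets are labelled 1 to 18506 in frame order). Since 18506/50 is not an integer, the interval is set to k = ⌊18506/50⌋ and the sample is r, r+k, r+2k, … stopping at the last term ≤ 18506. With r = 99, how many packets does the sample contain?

k = ⌊18506/50⌋ = 370
Achieved size = ⌊(18506 − 99)/370⌋ + 1 = ⌊18407/370⌋ + 1 = 49 + 1 = 50
(last selection: 99 + 49×370 = 18229 ≤ 18506; next would be 18599 > 18506)

50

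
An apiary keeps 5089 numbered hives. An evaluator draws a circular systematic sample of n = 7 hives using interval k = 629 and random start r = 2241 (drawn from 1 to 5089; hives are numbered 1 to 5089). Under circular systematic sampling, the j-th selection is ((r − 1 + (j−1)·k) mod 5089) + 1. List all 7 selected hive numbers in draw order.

2241, 2870, 3499, 4128, 4757, 297, 926

Selection 1: 2241
Selection 2: 2241 + 629 = 2870
Selection 3: 2870 + 629 = 3499
Selection 4: 3499 + 629 = 4128
Selection 5: 4128 + 629 = 4757
Selection 6: 4757 + 629 = 5386 → 5386 − 5089 = 297
Selection 7: 297 + 629 = 926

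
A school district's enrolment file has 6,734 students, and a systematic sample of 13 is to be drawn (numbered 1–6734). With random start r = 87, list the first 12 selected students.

k = N/n = 6734/13 = 518
student 1: 87
student 2: 87 + 518 = 605
student 3: 605 + 518 = 1123
student 4: 1123 + 518 = 1641
student 5: 1641 + 518 = 2159
student 6: 2159 + 518 = 2677
student 7: 2677 + 518 = 3195
student 8: 3195 + 518 = 3713
student 9: 3713 + 518 = 4231
student 10: 4231 + 518 = 4749
student 11: 4749 + 518 = 5267
student 12: 5267 + 518 = 5785

87, 605, 1123, 1641, 2159, 2677, 3195, 3713, 4231, 4749, 5267, 5785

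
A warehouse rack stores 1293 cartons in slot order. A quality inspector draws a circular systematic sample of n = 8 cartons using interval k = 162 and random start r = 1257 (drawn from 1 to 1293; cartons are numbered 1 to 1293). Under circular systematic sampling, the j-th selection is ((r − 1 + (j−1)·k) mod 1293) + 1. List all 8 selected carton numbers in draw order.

Selection 1: 1257
Selection 2: 1257 + 162 = 1419 → 1419 − 1293 = 126
Selection 3: 126 + 162 = 288
Selection 4: 288 + 162 = 450
Selection 5: 450 + 162 = 612
Selection 6: 612 + 162 = 774
Selection 7: 774 + 162 = 936
Selection 8: 936 + 162 = 1098

1257, 126, 288, 450, 612, 774, 936, 1098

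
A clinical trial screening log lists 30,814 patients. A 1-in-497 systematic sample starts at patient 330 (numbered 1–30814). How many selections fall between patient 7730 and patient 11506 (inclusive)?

k = 497
First selection ≥ 7730: 330 + ⌈(7730−330)/497⌉·497 = 330 + 15×497 = 7785
Last selection ≤ 11506: 330 + ⌊(11506−330)/497⌋·497 = 330 + 22×497 = 11264
Count = 22 − 15 + 1 = 8

8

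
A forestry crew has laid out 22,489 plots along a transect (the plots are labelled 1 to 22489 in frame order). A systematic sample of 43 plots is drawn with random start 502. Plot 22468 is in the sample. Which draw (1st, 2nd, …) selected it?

43

k = 22489/43 = 523
position = (22468 − 502)/523 + 1 = 21966/523 + 1 = 42 + 1 = 43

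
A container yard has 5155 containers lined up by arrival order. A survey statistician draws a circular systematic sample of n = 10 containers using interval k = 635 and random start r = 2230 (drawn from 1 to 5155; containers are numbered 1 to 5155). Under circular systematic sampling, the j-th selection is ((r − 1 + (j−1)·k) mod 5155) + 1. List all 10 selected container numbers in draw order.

Selection 1: 2230
Selection 2: 2230 + 635 = 2865
Selection 3: 2865 + 635 = 3500
Selection 4: 3500 + 635 = 4135
Selection 5: 4135 + 635 = 4770
Selection 6: 4770 + 635 = 5405 → 5405 − 5155 = 250
Selection 7: 250 + 635 = 885
Selection 8: 885 + 635 = 1520
Selection 9: 1520 + 635 = 2155
Selection 10: 2155 + 635 = 2790

2230, 2865, 3500, 4135, 4770, 250, 885, 1520, 2155, 2790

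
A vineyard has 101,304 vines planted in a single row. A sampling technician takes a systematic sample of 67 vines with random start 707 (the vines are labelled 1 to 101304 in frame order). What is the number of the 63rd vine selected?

k = 101304/67 = 1512
63rd selection = r + (63−1)·k = 707 + 62×1512 = 707 + 93744 = 94451

94451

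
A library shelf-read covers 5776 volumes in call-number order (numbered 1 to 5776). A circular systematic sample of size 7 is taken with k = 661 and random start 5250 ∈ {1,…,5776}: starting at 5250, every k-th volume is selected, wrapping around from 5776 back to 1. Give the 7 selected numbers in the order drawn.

5250, 135, 796, 1457, 2118, 2779, 3440

Selection 1: 5250
Selection 2: 5250 + 661 = 5911 → 5911 − 5776 = 135
Selection 3: 135 + 661 = 796
Selection 4: 796 + 661 = 1457
Selection 5: 1457 + 661 = 2118
Selection 6: 2118 + 661 = 2779
Selection 7: 2779 + 661 = 3440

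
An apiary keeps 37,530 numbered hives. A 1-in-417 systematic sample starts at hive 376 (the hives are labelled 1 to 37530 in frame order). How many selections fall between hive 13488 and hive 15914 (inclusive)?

k = 417
First selection ≥ 13488: 376 + ⌈(13488−376)/417⌉·417 = 376 + 32×417 = 13720
Last selection ≤ 15914: 376 + ⌊(15914−376)/417⌋·417 = 376 + 37×417 = 15805
Count = 37 − 32 + 1 = 6

6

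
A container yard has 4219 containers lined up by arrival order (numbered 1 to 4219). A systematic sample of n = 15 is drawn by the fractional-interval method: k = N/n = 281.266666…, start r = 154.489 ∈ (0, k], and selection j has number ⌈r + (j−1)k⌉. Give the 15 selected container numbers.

155, 436, 718, 999, 1280, 1561, 1843, 2124, 2405, 2686, 2968, 3249, 3530, 3811, 4093

j=1: r + 0k = 154.489 → ⌈·⌉ = 155
j=2: r + 1k = 435.755666… → ⌈·⌉ = 436
j=3: r + 2k = 717.022333… → ⌈·⌉ = 718
j=4: r + 3k = 998.289 → ⌈·⌉ = 999
j=5: r + 4k = 1279.555666… → ⌈·⌉ = 1280
j=6: r + 5k = 1560.822333… → ⌈·⌉ = 1561
j=7: r + 6k = 1842.089 → ⌈·⌉ = 1843
j=8: r + 7k = 2123.355666… → ⌈·⌉ = 2124
j=9: r + 8k = 2404.622333… → ⌈·⌉ = 2405
j=10: r + 9k = 2685.889 → ⌈·⌉ = 2686
j=11: r + 10k = 2967.155666… → ⌈·⌉ = 2968
j=12: r + 11k = 3248.422333… → ⌈·⌉ = 3249
j=13: r + 12k = 3529.689 → ⌈·⌉ = 3530
j=14: r + 13k = 3810.955666… → ⌈·⌉ = 3811
j=15: r + 14k = 4092.222333… → ⌈·⌉ = 4093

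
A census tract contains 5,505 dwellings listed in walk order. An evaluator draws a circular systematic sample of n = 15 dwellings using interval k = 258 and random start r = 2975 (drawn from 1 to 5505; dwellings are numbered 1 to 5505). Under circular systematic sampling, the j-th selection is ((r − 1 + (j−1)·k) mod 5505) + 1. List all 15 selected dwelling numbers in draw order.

Selection 1: 2975
Selection 2: 2975 + 258 = 3233
Selection 3: 3233 + 258 = 3491
Selection 4: 3491 + 258 = 3749
Selection 5: 3749 + 258 = 4007
Selection 6: 4007 + 258 = 4265
Selection 7: 4265 + 258 = 4523
Selection 8: 4523 + 258 = 4781
Selection 9: 4781 + 258 = 5039
Selection 10: 5039 + 258 = 5297
Selection 11: 5297 + 258 = 5555 → 5555 − 5505 = 50
Selection 12: 50 + 258 = 308
Selection 13: 308 + 258 = 566
Selection 14: 566 + 258 = 824
Selection 15: 824 + 258 = 1082

2975, 3233, 3491, 3749, 4007, 4265, 4523, 4781, 5039, 5297, 50, 308, 566, 824, 1082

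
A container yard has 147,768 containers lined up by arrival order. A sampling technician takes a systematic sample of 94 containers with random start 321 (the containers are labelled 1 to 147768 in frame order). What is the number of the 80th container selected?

k = 147768/94 = 1572
80th selection = r + (80−1)·k = 321 + 79×1572 = 321 + 124188 = 124509

124509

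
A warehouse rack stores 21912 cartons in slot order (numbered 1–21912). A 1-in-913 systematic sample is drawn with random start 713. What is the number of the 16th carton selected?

14408

k = 913
16th selection = r + (16−1)·k = 713 + 15×913 = 713 + 13695 = 14408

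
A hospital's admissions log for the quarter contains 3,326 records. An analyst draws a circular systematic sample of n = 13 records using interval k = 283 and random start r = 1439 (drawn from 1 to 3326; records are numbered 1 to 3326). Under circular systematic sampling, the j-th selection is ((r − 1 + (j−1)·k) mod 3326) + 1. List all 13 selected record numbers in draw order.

1439, 1722, 2005, 2288, 2571, 2854, 3137, 94, 377, 660, 943, 1226, 1509

Selection 1: 1439
Selection 2: 1439 + 283 = 1722
Selection 3: 1722 + 283 = 2005
Selection 4: 2005 + 283 = 2288
Selection 5: 2288 + 283 = 2571
Selection 6: 2571 + 283 = 2854
Selection 7: 2854 + 283 = 3137
Selection 8: 3137 + 283 = 3420 → 3420 − 3326 = 94
Selection 9: 94 + 283 = 377
Selection 10: 377 + 283 = 660
Selection 11: 660 + 283 = 943
Selection 12: 943 + 283 = 1226
Selection 13: 1226 + 283 = 1509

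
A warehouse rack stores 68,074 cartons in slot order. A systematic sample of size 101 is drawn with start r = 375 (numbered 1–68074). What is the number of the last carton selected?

67775

k = 68074/101 = 674
101st selection = r + (101−1)·k = 375 + 100×674 = 375 + 67400 = 67775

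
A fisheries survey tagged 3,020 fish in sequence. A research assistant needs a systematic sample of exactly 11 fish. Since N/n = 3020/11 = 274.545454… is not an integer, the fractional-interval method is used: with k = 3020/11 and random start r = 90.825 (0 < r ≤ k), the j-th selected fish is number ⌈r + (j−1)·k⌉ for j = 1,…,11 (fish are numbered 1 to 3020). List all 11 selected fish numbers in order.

j=1: r + 0k = 90.825 → ⌈·⌉ = 91
j=2: r + 1k = 365.370454… → ⌈·⌉ = 366
j=3: r + 2k = 639.915909… → ⌈·⌉ = 640
j=4: r + 3k = 914.461363… → ⌈·⌉ = 915
j=5: r + 4k = 1189.006818… → ⌈·⌉ = 1190
j=6: r + 5k = 1463.552272… → ⌈·⌉ = 1464
j=7: r + 6k = 1738.097727… → ⌈·⌉ = 1739
j=8: r + 7k = 2012.643181… → ⌈·⌉ = 2013
j=9: r + 8k = 2287.188636… → ⌈·⌉ = 2288
j=10: r + 9k = 2561.734090… → ⌈·⌉ = 2562
j=11: r + 10k = 2836.279545… → ⌈·⌉ = 2837

91, 366, 640, 915, 1190, 1464, 1739, 2013, 2288, 2562, 2837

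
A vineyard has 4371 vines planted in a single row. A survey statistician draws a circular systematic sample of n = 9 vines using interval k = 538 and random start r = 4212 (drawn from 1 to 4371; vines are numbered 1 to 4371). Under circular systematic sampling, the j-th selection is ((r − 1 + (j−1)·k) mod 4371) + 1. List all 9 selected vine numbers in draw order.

Selection 1: 4212
Selection 2: 4212 + 538 = 4750 → 4750 − 4371 = 379
Selection 3: 379 + 538 = 917
Selection 4: 917 + 538 = 1455
Selection 5: 1455 + 538 = 1993
Selection 6: 1993 + 538 = 2531
Selection 7: 2531 + 538 = 3069
Selection 8: 3069 + 538 = 3607
Selection 9: 3607 + 538 = 4145

4212, 379, 917, 1455, 1993, 2531, 3069, 3607, 4145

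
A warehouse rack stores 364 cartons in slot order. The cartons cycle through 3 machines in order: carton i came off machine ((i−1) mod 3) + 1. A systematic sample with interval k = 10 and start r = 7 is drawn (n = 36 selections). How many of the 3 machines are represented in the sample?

Consecutive selections differ by k = 10, so their machine numbers differ by 10 mod 3 = 1.
gcd(10, 3) = 1, so the sample visits 3/1 = 3 distinct residues mod 3.
Start 7 is machine 1; the machines hit are 1, 2, 3.

3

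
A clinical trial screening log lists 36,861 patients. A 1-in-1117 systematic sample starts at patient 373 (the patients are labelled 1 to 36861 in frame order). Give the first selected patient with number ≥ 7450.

k = 1117
Steps past start: ⌈(7450 − 373)/1117⌉ = ⌈7077/1117⌉ = 7
Selected patient: 373 + 7×1117 = 8192

8192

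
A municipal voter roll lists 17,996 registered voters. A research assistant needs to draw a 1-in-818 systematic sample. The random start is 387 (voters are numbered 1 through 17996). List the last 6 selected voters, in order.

17th selection = 387 + 16×818 = 13475
18th: 13475 + 818 = 14293
19th: 14293 + 818 = 15111
20th: 15111 + 818 = 15929
21st: 15929 + 818 = 16747
22nd: 16747 + 818 = 17565

13475, 14293, 15111, 15929, 16747, 17565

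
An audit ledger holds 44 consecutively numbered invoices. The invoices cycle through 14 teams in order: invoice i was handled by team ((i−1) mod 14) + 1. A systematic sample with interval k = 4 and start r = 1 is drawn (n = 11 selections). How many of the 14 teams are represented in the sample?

7

Consecutive selections differ by k = 4, so their team numbers differ by 4 mod 14 = 4.
gcd(4, 14) = 2, so the sample visits 14/2 = 7 distinct residues mod 14.
Start 1 is team 1; the teams hit are 1, 3, 5, 7, 9, 11, 13.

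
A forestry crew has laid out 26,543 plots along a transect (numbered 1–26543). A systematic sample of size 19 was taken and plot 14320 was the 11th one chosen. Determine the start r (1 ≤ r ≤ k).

k = 26543/19 = 1397
r = 14320 − (11−1)×1397 = 14320 − 13970 = 350

350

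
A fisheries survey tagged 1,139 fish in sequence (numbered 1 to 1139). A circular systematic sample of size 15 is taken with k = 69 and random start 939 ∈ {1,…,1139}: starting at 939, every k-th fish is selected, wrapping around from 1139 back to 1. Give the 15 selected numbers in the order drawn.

939, 1008, 1077, 7, 76, 145, 214, 283, 352, 421, 490, 559, 628, 697, 766

Selection 1: 939
Selection 2: 939 + 69 = 1008
Selection 3: 1008 + 69 = 1077
Selection 4: 1077 + 69 = 1146 → 1146 − 1139 = 7
Selection 5: 7 + 69 = 76
Selection 6: 76 + 69 = 145
Selection 7: 145 + 69 = 214
Selection 8: 214 + 69 = 283
Selection 9: 283 + 69 = 352
Selection 10: 352 + 69 = 421
Selection 11: 421 + 69 = 490
Selection 12: 490 + 69 = 559
Selection 13: 559 + 69 = 628
Selection 14: 628 + 69 = 697
Selection 15: 697 + 69 = 766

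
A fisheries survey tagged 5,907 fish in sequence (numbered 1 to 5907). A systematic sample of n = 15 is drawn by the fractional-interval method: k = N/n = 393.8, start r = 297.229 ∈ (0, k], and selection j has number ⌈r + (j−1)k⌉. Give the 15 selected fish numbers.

298, 692, 1085, 1479, 1873, 2267, 2661, 3054, 3448, 3842, 4236, 4630, 5023, 5417, 5811

j=1: r + 0k = 297.229 → ⌈·⌉ = 298
j=2: r + 1k = 691.029 → ⌈·⌉ = 692
j=3: r + 2k = 1084.829 → ⌈·⌉ = 1085
j=4: r + 3k = 1478.629 → ⌈·⌉ = 1479
j=5: r + 4k = 1872.429 → ⌈·⌉ = 1873
j=6: r + 5k = 2266.229 → ⌈·⌉ = 2267
j=7: r + 6k = 2660.029 → ⌈·⌉ = 2661
j=8: r + 7k = 3053.829 → ⌈·⌉ = 3054
j=9: r + 8k = 3447.629 → ⌈·⌉ = 3448
j=10: r + 9k = 3841.429 → ⌈·⌉ = 3842
j=11: r + 10k = 4235.229 → ⌈·⌉ = 4236
j=12: r + 11k = 4629.029 → ⌈·⌉ = 4630
j=13: r + 12k = 5022.829 → ⌈·⌉ = 5023
j=14: r + 13k = 5416.629 → ⌈·⌉ = 5417
j=15: r + 14k = 5810.429 → ⌈·⌉ = 5811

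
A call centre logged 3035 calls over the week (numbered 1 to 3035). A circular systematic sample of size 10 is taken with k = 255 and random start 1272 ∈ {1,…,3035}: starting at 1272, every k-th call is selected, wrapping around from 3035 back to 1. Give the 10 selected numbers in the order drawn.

1272, 1527, 1782, 2037, 2292, 2547, 2802, 22, 277, 532

Selection 1: 1272
Selection 2: 1272 + 255 = 1527
Selection 3: 1527 + 255 = 1782
Selection 4: 1782 + 255 = 2037
Selection 5: 2037 + 255 = 2292
Selection 6: 2292 + 255 = 2547
Selection 7: 2547 + 255 = 2802
Selection 8: 2802 + 255 = 3057 → 3057 − 3035 = 22
Selection 9: 22 + 255 = 277
Selection 10: 277 + 255 = 532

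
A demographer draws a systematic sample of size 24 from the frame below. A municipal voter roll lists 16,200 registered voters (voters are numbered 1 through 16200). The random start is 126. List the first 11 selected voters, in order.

k = N/n = 16200/24 = 675
voter 1: 126
voter 2: 126 + 675 = 801
voter 3: 801 + 675 = 1476
voter 4: 1476 + 675 = 2151
voter 5: 2151 + 675 = 2826
voter 6: 2826 + 675 = 3501
voter 7: 3501 + 675 = 4176
voter 8: 4176 + 675 = 4851
voter 9: 4851 + 675 = 5526
voter 10: 5526 + 675 = 6201
voter 11: 6201 + 675 = 6876

126, 801, 1476, 2151, 2826, 3501, 4176, 4851, 5526, 6201, 6876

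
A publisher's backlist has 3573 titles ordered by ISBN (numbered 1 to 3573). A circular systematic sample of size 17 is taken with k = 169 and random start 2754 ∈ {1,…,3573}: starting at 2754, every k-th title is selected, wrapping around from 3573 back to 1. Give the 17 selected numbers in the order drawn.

Selection 1: 2754
Selection 2: 2754 + 169 = 2923
Selection 3: 2923 + 169 = 3092
Selection 4: 3092 + 169 = 3261
Selection 5: 3261 + 169 = 3430
Selection 6: 3430 + 169 = 3599 → 3599 − 3573 = 26
Selection 7: 26 + 169 = 195
Selection 8: 195 + 169 = 364
Selection 9: 364 + 169 = 533
Selection 10: 533 + 169 = 702
Selection 11: 702 + 169 = 871
Selection 12: 871 + 169 = 1040
Selection 13: 1040 + 169 = 1209
Selection 14: 1209 + 169 = 1378
Selection 15: 1378 + 169 = 1547
Selection 16: 1547 + 169 = 1716
Selection 17: 1716 + 169 = 1885

2754, 2923, 3092, 3261, 3430, 26, 195, 364, 533, 702, 871, 1040, 1209, 1378, 1547, 1716, 1885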